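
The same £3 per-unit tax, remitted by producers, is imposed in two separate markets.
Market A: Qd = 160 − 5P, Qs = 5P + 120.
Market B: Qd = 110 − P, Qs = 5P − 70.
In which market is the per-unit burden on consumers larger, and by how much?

Market A: pre-tax P* = £4, Q* = 140; post-tax Q = 132.5; per-unit burden on consumers = £1.5.
Market B: pre-tax P* = £30, Q* = 80; post-tax Q = 77.5; per-unit burden on consumers = £2.5.
Difference: £1.5 vs £2.5 → market B is larger by £1.

Market B, by £1.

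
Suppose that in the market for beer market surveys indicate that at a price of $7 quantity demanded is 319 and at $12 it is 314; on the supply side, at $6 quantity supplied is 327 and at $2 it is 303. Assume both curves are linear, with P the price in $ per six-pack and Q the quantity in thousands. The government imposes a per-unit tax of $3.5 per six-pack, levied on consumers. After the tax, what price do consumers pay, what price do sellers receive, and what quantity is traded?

Consumers pay $8; sellers receive $4.5; quantity = 318.

Demand slope: (314 − 319)/(12 − 7) = -1, so Qd = 326 − P.
Supply slope: (303 − 327)/(2 − 6) = 6, so Qs = 6P + 291.
Before the tax: set 326 − P = 6P + 291 → P* = $5, Q* = 321.
With the tax collected from consumers, demand (in seller-price terms) shifts: Qd = 326 − (P + 3.5).
New equilibrium: consumers pay $8, sellers receive $4.5, Q = 318. (Wedge: Pb − Ps = 3.5.)
The less price-elastic side of the market bears the larger share of a per-unit tax.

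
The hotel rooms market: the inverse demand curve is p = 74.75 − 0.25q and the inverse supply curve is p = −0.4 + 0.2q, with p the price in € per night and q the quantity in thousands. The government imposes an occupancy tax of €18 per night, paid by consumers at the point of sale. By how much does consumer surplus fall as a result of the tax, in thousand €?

Inverting to q(p) form: qd = 299 − 4p; qs = 5p + 2.
Without the tax, 299 − 4p = 5p + 2 gives 9p = 297, so p* = €33 and q* = 167.
With the tax collected from consumers, demand (in seller-price terms) shifts: qd = 299 − 4(p + 18).
Solving gives q = 127 with consumers paying €43 and sellers receiving €25 (the €18 wedge).
ΔCS is the trapezoid between Q = 127 and Q = 167 of height €10: ½ · (167 + 127) · 10 = €1470.

Consumer surplus falls by €1470 thousand.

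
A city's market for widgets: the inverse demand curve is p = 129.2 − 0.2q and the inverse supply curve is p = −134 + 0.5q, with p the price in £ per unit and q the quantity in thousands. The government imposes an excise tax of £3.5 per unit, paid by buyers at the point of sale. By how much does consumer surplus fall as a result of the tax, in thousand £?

Consumer surplus falls by £373.5 thousand.

Rewrite in direct form: qd = 646 − 5p and qs = 2p + 268.
Without the tax, 646 − 5p = 2p + 268 gives 7p = 378, so p* = £54 and q* = 376.
With the tax collected from buyers, demand (in seller-price terms) shifts: qd = 646 − 5(p + 3.5).
Solving gives q = 371 with buyers paying £55 and sellers receiving £51.5 (the £3.5 wedge).
ΔCS is the trapezoid between Q = 371 and Q = 376 of height £1: ½ · (376 + 371) · 1 = £373.5.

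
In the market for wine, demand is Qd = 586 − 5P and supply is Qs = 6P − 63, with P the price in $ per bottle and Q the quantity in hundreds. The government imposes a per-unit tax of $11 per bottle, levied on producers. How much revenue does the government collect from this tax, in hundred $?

Without the tax, 586 − 5P = 6P − 63 gives 11P = 649, so P* = $59 and Q* = 291.
With the tax collected from producers, supply shifts: Qs = 6(P − 11) − 63.
Solving gives Q = 261 with buyers paying $65 and producers receiving $54 (the $11 wedge).
Revenue = t · Q = 11 · 261 = $2871.

Tax revenue = $2871 hundred.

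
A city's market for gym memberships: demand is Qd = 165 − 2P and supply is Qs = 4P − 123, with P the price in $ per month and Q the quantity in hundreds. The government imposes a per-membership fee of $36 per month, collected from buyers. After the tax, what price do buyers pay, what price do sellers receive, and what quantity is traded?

Without the tax, 165 − 2P = 4P − 123 gives 6P = 288, so P* = $48 and Q* = 69.
With the tax collected from buyers, demand (in seller-price terms) shifts: Qd = 165 − 2(P + 36).
New equilibrium: buyers pay $72, sellers receive $36, Q = 21. (Wedge: Pb − Ps = 36.)
The less price-elastic side of the market bears the larger share of a per-unit tax.

Buyers pay $72; sellers receive $36; quantity = 21.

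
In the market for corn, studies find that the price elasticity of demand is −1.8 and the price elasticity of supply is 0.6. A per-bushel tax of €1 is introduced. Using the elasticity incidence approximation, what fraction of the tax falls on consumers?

Incidence ratio: consumers' share ≈ εs / (εs + |εd|) = 0.6 / (0.6 + 1.8) = 0.25.
Supply is the less elastic side, so consumers bear the smaller share.

Consumers' share ≈ 0.25.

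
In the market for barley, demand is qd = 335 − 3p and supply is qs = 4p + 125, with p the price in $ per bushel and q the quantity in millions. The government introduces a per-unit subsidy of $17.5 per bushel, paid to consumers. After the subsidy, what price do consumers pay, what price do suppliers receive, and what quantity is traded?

Without the subsidy, 335 − 3p = 4p + 125 gives 7p = 210, so p* = $30 and q* = 245.
With a per-unit subsidy paid to consumers, each effectively pays p − 17.5, so demand becomes qd = 335 − 3(p − 17.5).
New equilibrium: consumers pay $20, suppliers receive $37.5, q = 275. (Wedge: pb − ps = −17.5.)

Consumers pay $20; suppliers receive $37.5; quantity = 275.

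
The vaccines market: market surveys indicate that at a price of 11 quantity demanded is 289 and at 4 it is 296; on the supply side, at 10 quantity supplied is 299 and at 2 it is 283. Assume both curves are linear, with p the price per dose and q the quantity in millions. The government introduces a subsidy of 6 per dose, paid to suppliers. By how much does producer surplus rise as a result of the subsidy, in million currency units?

Producer surplus rises by 590 million.

Demand slope: (296 − 289)/(4 − 11) = -1, so qd = 300 − p.
Supply slope: (283 − 299)/(2 − 10) = 2, so qs = 2p + 279.
Before the subsidy: set 300 − p = 2p + 279 → p* = 7, q* = 293.
With a per-unit subsidy paid to suppliers, each receives p + 6 per unit sold, so supply becomes qs = 2(p + 6) + 279.
New equilibrium: buyers pay 3, suppliers receive 9, q = 297. (Wedge: pb − ps = −6.)
ΔPS is the trapezoid between Q = 297 and Q = 293 of height 2: ½ · (293 + 297) · 2 = 590.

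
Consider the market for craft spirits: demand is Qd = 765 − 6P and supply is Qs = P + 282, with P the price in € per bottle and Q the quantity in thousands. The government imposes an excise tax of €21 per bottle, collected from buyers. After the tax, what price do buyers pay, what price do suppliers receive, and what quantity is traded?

Buyers pay €72; suppliers receive €51; quantity = 333.

Before the tax: set 765 − 6P = P + 282 → P* = €69, Q* = 351.
With the tax collected from buyers, demand (in seller-price terms) shifts: Qd = 765 − 6(P + 21).
Solving gives Q = 333 with buyers paying €72 and suppliers receiving €51 (the €21 wedge).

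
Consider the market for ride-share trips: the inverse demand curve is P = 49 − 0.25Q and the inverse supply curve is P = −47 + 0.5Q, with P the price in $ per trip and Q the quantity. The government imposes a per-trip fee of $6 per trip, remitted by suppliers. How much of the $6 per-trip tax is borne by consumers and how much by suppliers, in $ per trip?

Rewrite in direct form: Qd = 196 − 4P and Qs = 2P + 94.
Before the tax: set 196 − 4P = 2P + 94 → P* = $17, Q* = 128.
With the tax collected from suppliers, supply shifts: Qs = 2(P − 6) + 94.
New equilibrium: consumers pay $19, suppliers receive $13, Q = 120. (Wedge: Pb − Ps = 6.)
Burden on consumers: $2; on suppliers: $4. (They sum to $6.)

Consumers bear $2 per trip; suppliers bear $4 per trip.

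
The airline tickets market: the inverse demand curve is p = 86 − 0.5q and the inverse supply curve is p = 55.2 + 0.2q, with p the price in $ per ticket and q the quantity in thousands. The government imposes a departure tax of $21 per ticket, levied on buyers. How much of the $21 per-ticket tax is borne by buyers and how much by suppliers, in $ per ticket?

Inverting to q(p) form: qd = 172 − 2p; qs = 5p − 276.
Without the tax, 172 − 2p = 5p − 276 gives 7p = 448, so p* = $64 and q* = 44.
With the tax collected from buyers, demand (in seller-price terms) shifts: qd = 172 − 2(p + 21).
Solving gives q = 14 with buyers paying $79 and suppliers receiving $58 (the $21 wedge).
Burden on buyers: $15; on suppliers: $6. (They sum to $21.)
The less price-elastic side of the market bears the larger share of a per-unit tax.

Buyers bear $15 per ticket; suppliers bear $6 per ticket.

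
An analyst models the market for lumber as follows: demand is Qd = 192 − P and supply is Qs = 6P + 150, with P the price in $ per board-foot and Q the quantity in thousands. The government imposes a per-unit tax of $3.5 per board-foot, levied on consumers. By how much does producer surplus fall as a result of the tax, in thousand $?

Before the tax: set 192 − P = 6P + 150 → P* = $6, Q* = 186.
With the tax collected from consumers, demand (in seller-price terms) shifts: Qd = 192 − (P + 3.5).
Solving gives Q = 183 with consumers paying $9 and suppliers receiving $5.5 (the $3.5 wedge).
ΔPS is the trapezoid between Q = 183 and Q = 186 of height $0.5: ½ · (186 + 183) · 0.5 = $92.25.

Producer surplus falls by $92.25 thousand.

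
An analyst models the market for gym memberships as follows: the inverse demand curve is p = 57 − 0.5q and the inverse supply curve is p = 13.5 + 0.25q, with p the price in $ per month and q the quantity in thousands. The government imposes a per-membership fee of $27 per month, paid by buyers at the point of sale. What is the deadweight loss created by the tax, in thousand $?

Inverting to q(p) form: qd = 114 − 2p; qs = 4p − 54.
Without the tax, 114 − 2p = 4p − 54 gives 6p = 168, so p* = $28 and q* = 58.
With the tax collected from buyers, demand (in seller-price terms) shifts: qd = 114 − 2(p + 27).
Solving gives q = 22 with buyers paying $46 and suppliers receiving $19 (the $27 wedge).
Quantity falls by |ΔQ| = |58 − 22| = 36.
DWL = ½ · t · |ΔQ| = ½ · 27 · 36 = $486.

Deadweight loss = $486 thousand.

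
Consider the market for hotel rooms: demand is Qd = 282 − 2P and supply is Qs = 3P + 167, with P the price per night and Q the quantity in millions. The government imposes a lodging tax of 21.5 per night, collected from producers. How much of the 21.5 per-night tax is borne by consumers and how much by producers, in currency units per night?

Without the tax, 282 − 2P = 3P + 167 gives 5P = 115, so P* = 23 and Q* = 236.
With the tax collected from producers, supply shifts: Qs = 3(P − 21.5) + 167.
Solving gives Q = 210.2 with consumers paying 35.9 and producers receiving 14.4 (the 21.5 wedge).
Burden on consumers: 12.9; on producers: 8.6. (They sum to 21.5.)
The less price-elastic side of the market bears the larger share of a per-unit tax.

Consumers bear 12.9 per night; producers bear 8.6 per night.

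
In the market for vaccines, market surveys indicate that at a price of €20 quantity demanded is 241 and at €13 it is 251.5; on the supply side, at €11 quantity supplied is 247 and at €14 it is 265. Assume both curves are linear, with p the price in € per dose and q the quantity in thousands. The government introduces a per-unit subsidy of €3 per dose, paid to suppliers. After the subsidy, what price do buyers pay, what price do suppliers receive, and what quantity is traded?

Buyers pay €9.6; suppliers receive €12.6; quantity = 256.6.

Demand slope: (251.5 − 241)/(13 − 20) = -1.5, so qd = 271 − 1.5p.
Supply slope: (265 − 247)/(14 − 11) = 6, so qs = 6p + 181.
Before the subsidy: set 271 − 1.5p = 6p + 181 → p* = €12, q* = 253.
With a per-unit subsidy paid to suppliers, each receives p + 3 per unit sold, so supply becomes qs = 6(p + 3) + 181.
New equilibrium: buyers pay €9.6, suppliers receive €12.6, q = 256.6. (Wedge: pb − ps = −3.)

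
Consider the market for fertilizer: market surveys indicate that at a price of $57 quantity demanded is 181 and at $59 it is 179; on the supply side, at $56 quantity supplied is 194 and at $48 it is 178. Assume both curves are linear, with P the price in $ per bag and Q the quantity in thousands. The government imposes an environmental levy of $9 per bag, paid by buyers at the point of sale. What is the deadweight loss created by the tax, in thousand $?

Demand slope: (179 − 181)/(59 − 57) = -1, so Qd = 238 − P.
Supply slope: (178 − 194)/(48 − 56) = 2, so Qs = 2P + 82.
Before the tax: set 238 − P = 2P + 82 → P* = $52, Q* = 186.
With the tax collected from buyers, demand (in seller-price terms) shifts: Qd = 238 − (P + 9).
New equilibrium: buyers pay $58, sellers receive $49, Q = 180. (Wedge: Pb − Ps = 9.)
Quantity falls by |ΔQ| = |186 − 180| = 6.
DWL = ½ · t · |ΔQ| = ½ · 9 · 6 = $27.

Deadweight loss = $27 thousand.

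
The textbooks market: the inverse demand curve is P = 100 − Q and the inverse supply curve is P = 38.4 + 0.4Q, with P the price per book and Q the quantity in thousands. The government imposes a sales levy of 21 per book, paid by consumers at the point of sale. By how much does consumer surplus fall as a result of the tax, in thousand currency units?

Rewrite in direct form: Qd = 100 − P and Qs = 2.5P − 96.
Without the tax, 100 − P = 2.5P − 96 gives 3.5P = 196, so P* = 56 and Q* = 44.
With the tax collected from consumers, demand (in seller-price terms) shifts: Qd = 100 − (P + 21).
Solving gives Q = 29 with consumers paying 71 and suppliers receiving 50 (the 21 wedge).
ΔCS is the trapezoid between Q = 29 and Q = 44 of height 15: ½ · (44 + 29) · 15 = 547.5.

Consumer surplus falls by 547.5 thousand.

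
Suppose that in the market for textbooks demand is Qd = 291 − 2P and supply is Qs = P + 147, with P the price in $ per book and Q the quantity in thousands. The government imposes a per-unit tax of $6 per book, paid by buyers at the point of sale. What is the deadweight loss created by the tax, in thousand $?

Before the tax: set 291 − 2P = P + 147 → P* = $48, Q* = 195.
With the tax collected from buyers, demand (in seller-price terms) shifts: Qd = 291 − 2(P + 6).
Solving gives Q = 191 with buyers paying $50 and sellers receiving $44 (the $6 wedge).
Quantity falls by |ΔQ| = |195 − 191| = 4.
DWL = ½ · t · |ΔQ| = ½ · 6 · 4 = $12.

Deadweight loss = $12 thousand.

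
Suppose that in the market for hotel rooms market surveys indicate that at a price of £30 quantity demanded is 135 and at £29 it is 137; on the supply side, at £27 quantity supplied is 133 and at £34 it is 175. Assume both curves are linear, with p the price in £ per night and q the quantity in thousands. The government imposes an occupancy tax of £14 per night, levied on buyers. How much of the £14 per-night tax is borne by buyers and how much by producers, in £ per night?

Demand slope: (137 − 135)/(29 − 30) = -2, so qd = 195 − 2p.
Supply slope: (175 − 133)/(34 − 27) = 6, so qs = 6p − 29.
Without the tax, 195 − 2p = 6p − 29 gives 8p = 224, so p* = £28 and q* = 139.
With the tax collected from buyers, demand (in seller-price terms) shifts: qd = 195 − 2(p + 14).
Solving gives q = 118 with buyers paying £38.5 and producers receiving £24.5 (the £14 wedge).
Burden on buyers: £10.5; on producers: £3.5. (They sum to £14.)
The less price-elastic side of the market bears the larger share of a per-unit tax.

Buyers bear £10.5 per night; producers bear £3.5 per night.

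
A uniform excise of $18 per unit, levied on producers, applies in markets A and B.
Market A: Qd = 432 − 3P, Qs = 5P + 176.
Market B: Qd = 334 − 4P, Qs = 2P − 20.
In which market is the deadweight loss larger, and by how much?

Market A, by $87.75.

Market A: pre-tax P* = $32, Q* = 336; post-tax Q = 302.25; deadweight loss = $303.75.
Market B: pre-tax P* = $59, Q* = 98; post-tax Q = 74; deadweight loss = $216.
Difference: $303.75 vs $216 → market A is larger by $87.75.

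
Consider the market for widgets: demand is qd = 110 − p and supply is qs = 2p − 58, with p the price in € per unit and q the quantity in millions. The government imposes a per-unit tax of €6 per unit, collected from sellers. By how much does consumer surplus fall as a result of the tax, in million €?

Without the tax, 110 − p = 2p − 58 gives 3p = 168, so p* = €56 and q* = 54.
With the tax collected from sellers, supply shifts: qs = 2(p − 6) − 58.
New equilibrium: buyers pay €60, sellers receive €54, q = 50. (Wedge: pb − ps = 6.)
ΔCS is the trapezoid between Q = 50 and Q = 54 of height €4: ½ · (54 + 50) · 4 = €208.

Consumer surplus falls by €208 million.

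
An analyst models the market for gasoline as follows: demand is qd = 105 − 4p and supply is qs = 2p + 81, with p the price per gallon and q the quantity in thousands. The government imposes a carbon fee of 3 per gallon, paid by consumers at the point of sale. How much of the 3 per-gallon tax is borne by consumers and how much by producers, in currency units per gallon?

Consumers bear 1 per gallon; producers bear 2 per gallon.

Before the tax: set 105 − 4p = 2p + 81 → p* = 4, q* = 89.
With the tax collected from consumers, demand (in seller-price terms) shifts: qd = 105 − 4(p + 3).
New equilibrium: consumers pay 5, producers receive 2, q = 85. (Wedge: pb − ps = 3.)
Burden on consumers: 1; on producers: 2. (They sum to 3.)
The less price-elastic side of the market bears the larger share of a per-unit tax.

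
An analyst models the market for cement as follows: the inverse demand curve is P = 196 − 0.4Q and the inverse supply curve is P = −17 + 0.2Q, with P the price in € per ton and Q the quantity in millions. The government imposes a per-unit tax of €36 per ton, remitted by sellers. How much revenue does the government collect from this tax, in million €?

Inverting to Q(P) form: Qd = 490 − 2.5P; Qs = 5P + 85.
Without the tax, 490 − 2.5P = 5P + 85 gives 7.5P = 405, so P* = €54 and Q* = 355.
With the tax collected from sellers, supply shifts: Qs = 5(P − 36) + 85.
New equilibrium: consumers pay €78, sellers receive €42, Q = 295. (Wedge: Pb − Ps = 36.)
Revenue = t · Q = 36 · 295 = €10620.

Tax revenue = €10620 million.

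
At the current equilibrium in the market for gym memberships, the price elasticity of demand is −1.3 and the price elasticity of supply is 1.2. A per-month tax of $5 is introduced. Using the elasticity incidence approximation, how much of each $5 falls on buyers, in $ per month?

Incidence ratio: buyers' share ≈ εs / (εs + |εd|) = 1.2 / (1.2 + 1.3) = 0.48.
So buyers bear ≈ 0.48 × $5 = $2.4; producers bear $2.6.

Buyers bear ≈ $2.4 per month.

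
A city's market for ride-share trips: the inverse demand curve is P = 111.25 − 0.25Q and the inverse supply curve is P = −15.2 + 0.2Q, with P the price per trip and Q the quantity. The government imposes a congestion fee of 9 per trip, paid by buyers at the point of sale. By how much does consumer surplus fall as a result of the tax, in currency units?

Inverting to Q(P) form: Qd = 445 − 4P; Qs = 5P + 76.
Without the tax, 445 − 4P = 5P + 76 gives 9P = 369, so P* = 41 and Q* = 281.
With the tax collected from buyers, demand (in seller-price terms) shifts: Qd = 445 − 4(P + 9).
Solving gives Q = 261 with buyers paying 46 and sellers receiving 37 (the 9 wedge).
ΔCS is the trapezoid between Q = 261 and Q = 281 of height 5: ½ · (281 + 261) · 5 = 1355.

Consumer surplus falls by 1355.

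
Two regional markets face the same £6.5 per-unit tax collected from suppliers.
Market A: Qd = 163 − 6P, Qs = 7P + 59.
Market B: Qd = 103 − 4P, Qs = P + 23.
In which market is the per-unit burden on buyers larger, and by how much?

Market A: pre-tax P* = £8, Q* = 115; post-tax Q = 94; per-unit burden on buyers = £3.5.
Market B: pre-tax P* = £16, Q* = 39; post-tax Q = 33.8; per-unit burden on buyers = £1.3.
Difference: £3.5 vs £1.3 → market A is larger by £2.2.

Market A, by £2.2.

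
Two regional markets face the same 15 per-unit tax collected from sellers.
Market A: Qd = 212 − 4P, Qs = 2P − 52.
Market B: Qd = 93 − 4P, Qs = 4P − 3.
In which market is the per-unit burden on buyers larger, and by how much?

Market B, by 2.5.

Market A: pre-tax P* = 44, Q* = 36; post-tax Q = 16; per-unit burden on buyers = 5.
Market B: pre-tax P* = 12, Q* = 45; post-tax Q = 15; per-unit burden on buyers = 7.5.
Difference: 5 vs 7.5 → market B is larger by 2.5.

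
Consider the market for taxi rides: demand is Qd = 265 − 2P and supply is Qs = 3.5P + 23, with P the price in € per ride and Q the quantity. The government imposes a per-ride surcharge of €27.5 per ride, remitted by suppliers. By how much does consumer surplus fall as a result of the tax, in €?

Consumer surplus falls by €2791.25.

Before the tax: set 265 − 2P = 3.5P + 23 → P* = €44, Q* = 177.
With the tax collected from suppliers, supply shifts: Qs = 3.5(P − 27.5) + 23.
Solving gives Q = 142 with consumers paying €61.5 and suppliers receiving €34 (the €27.5 wedge).
ΔCS is the trapezoid between Q = 142 and Q = 177 of height €17.5: ½ · (177 + 142) · 17.5 = €2791.25.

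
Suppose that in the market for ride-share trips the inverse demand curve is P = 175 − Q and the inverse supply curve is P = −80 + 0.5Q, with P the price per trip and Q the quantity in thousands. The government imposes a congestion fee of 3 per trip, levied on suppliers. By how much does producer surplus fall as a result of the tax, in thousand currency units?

Producer surplus falls by 169 thousand.

Inverting to Q(P) form: Qd = 175 − P; Qs = 2P + 160.
Before the tax: set 175 − P = 2P + 160 → P* = 5, Q* = 170.
With the tax collected from suppliers, supply shifts: Qs = 2(P − 3) + 160.
New equilibrium: buyers pay 7, suppliers receive 4, Q = 168. (Wedge: Pb − Ps = 3.)
ΔPS is the trapezoid between Q = 168 and Q = 170 of height 1: ½ · (170 + 168) · 1 = 169.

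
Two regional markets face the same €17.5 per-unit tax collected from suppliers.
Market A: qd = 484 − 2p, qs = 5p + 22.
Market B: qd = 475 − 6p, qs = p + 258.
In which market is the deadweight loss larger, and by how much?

Market A, by €87.5.

Market A: pre-tax p* = €66, q* = 352; post-tax q = 327; deadweight loss = €218.75.
Market B: pre-tax p* = €31, q* = 289; post-tax q = 274; deadweight loss = €131.25.
Difference: €218.75 vs €131.25 → market A is larger by €87.5.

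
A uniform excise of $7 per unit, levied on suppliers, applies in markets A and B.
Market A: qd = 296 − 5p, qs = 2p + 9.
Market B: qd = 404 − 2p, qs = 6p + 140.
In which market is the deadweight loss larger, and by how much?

Market B, by $1.75.

Market A: pre-tax p* = $41, q* = 91; post-tax q = 81; deadweight loss = $35.
Market B: pre-tax p* = $33, q* = 338; post-tax q = 327.5; deadweight loss = $36.75.
Difference: $35 vs $36.75 → market B is larger by $1.75.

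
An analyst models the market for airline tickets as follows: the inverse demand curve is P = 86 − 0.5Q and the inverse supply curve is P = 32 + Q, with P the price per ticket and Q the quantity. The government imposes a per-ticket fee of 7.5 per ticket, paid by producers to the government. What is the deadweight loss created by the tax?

Rewrite in direct form: Qd = 172 − 2P and Qs = P − 32.
Before the tax: set 172 − 2P = P − 32 → P* = 68, Q* = 36.
With the tax collected from producers, supply shifts: Qs = (P − 7.5) − 32.
Solving gives Q = 31 with buyers paying 70.5 and producers receiving 63 (the 7.5 wedge).
Quantity falls by |ΔQ| = |36 − 31| = 5.
DWL = ½ · t · |ΔQ| = ½ · 7.5 · 5 = 18.75.

Deadweight loss = 18.75.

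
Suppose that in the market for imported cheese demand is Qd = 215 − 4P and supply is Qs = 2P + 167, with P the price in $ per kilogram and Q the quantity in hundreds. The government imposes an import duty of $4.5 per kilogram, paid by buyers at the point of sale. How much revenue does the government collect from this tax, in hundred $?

Without the tax, 215 − 4P = 2P + 167 gives 6P = 48, so P* = $8 and Q* = 183.
With the tax collected from buyers, demand (in seller-price terms) shifts: Qd = 215 − 4(P + 4.5).
New equilibrium: buyers pay $9.5, producers receive $5, Q = 177. (Wedge: Pb − Ps = 4.5.)
Revenue = t · Q = 4.5 · 177 = $796.5.

Tax revenue = $796.5 hundred.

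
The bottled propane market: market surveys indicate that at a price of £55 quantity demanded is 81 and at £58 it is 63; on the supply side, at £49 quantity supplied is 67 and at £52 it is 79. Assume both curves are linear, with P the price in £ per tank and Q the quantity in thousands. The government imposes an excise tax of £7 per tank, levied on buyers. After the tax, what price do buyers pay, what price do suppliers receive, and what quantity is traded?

Buyers pay £56.8; suppliers receive £49.8; quantity = 70.2.

Demand slope: (63 − 81)/(58 − 55) = -6, so Qd = 411 − 6P.
Supply slope: (79 − 67)/(52 − 49) = 4, so Qs = 4P − 129.
Before the tax: set 411 − 6P = 4P − 129 → P* = £54, Q* = 87.
With the tax collected from buyers, demand (in seller-price terms) shifts: Qd = 411 − 6(P + 7).
Solving gives Q = 70.2 with buyers paying £56.8 and suppliers receiving £49.8 (the £7 wedge).
The less price-elastic side of the market bears the larger share of a per-unit tax.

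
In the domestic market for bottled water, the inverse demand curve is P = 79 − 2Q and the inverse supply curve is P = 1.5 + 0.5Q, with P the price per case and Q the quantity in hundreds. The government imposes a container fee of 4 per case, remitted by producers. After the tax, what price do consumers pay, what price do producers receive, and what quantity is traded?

Rewrite in direct form: Qd = 39.5 − 0.5P and Qs = 2P − 3.
Before the tax: set 39.5 − 0.5P = 2P − 3 → P* = 17, Q* = 31.
With the tax collected from producers, supply shifts: Qs = 2(P − 4) − 3.
New equilibrium: consumers pay 20.2, producers receive 16.2, Q = 29.4. (Wedge: Pb − Ps = 4.)
The less price-elastic side of the market bears the larger share of a per-unit tax.

Consumers pay 20.2; producers receive 16.2; quantity = 29.4.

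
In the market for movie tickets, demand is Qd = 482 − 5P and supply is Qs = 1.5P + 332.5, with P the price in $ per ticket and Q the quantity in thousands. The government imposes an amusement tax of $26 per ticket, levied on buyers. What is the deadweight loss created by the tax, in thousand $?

Without the tax, 482 − 5P = 1.5P + 332.5 gives 6.5P = 149.5, so P* = $23 and Q* = 367.
With the tax collected from buyers, demand (in seller-price terms) shifts: Qd = 482 − 5(P + 26).
Solving gives Q = 337 with buyers paying $29 and suppliers receiving $3 (the $26 wedge).
Quantity falls by |ΔQ| = |367 − 337| = 30.
DWL = ½ · t · |ΔQ| = ½ · 26 · 30 = $390.

Deadweight loss = $390 thousand.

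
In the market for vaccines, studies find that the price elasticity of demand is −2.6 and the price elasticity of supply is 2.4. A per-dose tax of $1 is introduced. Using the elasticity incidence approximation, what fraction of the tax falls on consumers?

Consumers' share ≈ 0.48.

Incidence ratio: consumers' share ≈ εs / (εs + |εd|) = 2.4 / (2.4 + 2.6) = 0.48.
Supply is the less elastic side, so consumers bear the smaller share.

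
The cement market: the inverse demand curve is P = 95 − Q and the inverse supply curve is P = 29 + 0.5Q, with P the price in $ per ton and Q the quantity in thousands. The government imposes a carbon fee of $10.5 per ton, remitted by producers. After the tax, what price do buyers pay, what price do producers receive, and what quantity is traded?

Inverting to Q(P) form: Qd = 95 − P; Qs = 2P − 58.
Before the tax: set 95 − P = 2P − 58 → P* = $51, Q* = 44.
With the tax collected from producers, supply shifts: Qs = 2(P − 10.5) − 58.
Solving gives Q = 37 with buyers paying $58 and producers receiving $47.5 (the $10.5 wedge).

Buyers pay $58; producers receive $47.5; quantity = 37.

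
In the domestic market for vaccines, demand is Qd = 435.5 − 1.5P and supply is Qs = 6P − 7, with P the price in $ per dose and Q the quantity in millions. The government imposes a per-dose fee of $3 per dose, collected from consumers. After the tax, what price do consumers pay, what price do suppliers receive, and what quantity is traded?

Before the tax: set 435.5 − 1.5P = 6P − 7 → P* = $59, Q* = 347.
With the tax collected from consumers, demand (in seller-price terms) shifts: Qd = 435.5 − 1.5(P + 3).
New equilibrium: consumers pay $61.4, suppliers receive $58.4, Q = 343.4. (Wedge: Pb − Ps = 3.)

Consumers pay $61.4; suppliers receive $58.4; quantity = 343.4.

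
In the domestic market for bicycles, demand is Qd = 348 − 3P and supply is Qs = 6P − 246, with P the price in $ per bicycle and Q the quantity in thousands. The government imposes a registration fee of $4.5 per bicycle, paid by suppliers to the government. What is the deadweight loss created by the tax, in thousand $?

Deadweight loss = $20.25 thousand.

Without the tax, 348 − 3P = 6P − 246 gives 9P = 594, so P* = $66 and Q* = 150.
With the tax collected from suppliers, supply shifts: Qs = 6(P − 4.5) − 246.
Solving gives Q = 141 with consumers paying $69 and suppliers receiving $64.5 (the $4.5 wedge).
Quantity falls by |ΔQ| = |150 − 141| = 9.
DWL = ½ · t · |ΔQ| = ½ · 4.5 · 9 = $20.25.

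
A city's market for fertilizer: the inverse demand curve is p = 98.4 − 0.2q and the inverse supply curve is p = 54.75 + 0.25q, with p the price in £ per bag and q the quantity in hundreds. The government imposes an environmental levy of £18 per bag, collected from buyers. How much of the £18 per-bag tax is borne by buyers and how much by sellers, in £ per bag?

Buyers bear £8 per bag; sellers bear £10 per bag.

Rewrite in direct form: qd = 492 − 5p and qs = 4p − 219.
Before the tax: set 492 − 5p = 4p − 219 → p* = £79, q* = 97.
With the tax collected from buyers, demand (in seller-price terms) shifts: qd = 492 − 5(p + 18).
Solving gives q = 57 with buyers paying £87 and sellers receiving £69 (the £18 wedge).
Burden on buyers: £8; on sellers: £10. (They sum to £18.)
The less price-elastic side of the market bears the larger share of a per-unit tax.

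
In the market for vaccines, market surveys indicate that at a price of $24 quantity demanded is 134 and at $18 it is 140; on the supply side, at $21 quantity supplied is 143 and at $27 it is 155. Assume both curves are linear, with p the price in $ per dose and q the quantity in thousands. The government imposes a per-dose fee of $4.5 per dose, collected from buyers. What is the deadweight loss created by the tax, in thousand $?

Demand slope: (140 − 134)/(18 − 24) = -1, so qd = 158 − p.
Supply slope: (155 − 143)/(27 − 21) = 2, so qs = 2p + 101.
Without the tax, 158 − p = 2p + 101 gives 3p = 57, so p* = $19 and q* = 139.
With the tax collected from buyers, demand (in seller-price terms) shifts: qd = 158 − (p + 4.5).
Solving gives q = 136 with buyers paying $22 and suppliers receiving $17.5 (the $4.5 wedge).
Quantity falls by |ΔQ| = |139 − 136| = 3.
DWL = ½ · t · |ΔQ| = ½ · 4.5 · 3 = $6.75.

Deadweight loss = $6.75 thousand.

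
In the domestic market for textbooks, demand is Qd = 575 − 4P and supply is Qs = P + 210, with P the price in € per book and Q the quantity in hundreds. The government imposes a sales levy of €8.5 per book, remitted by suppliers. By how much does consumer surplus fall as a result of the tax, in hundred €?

Without the tax, 575 − 4P = P + 210 gives 5P = 365, so P* = €73 and Q* = 283.
With the tax collected from suppliers, supply shifts: Qs = (P − 8.5) + 210.
Solving gives Q = 276.2 with buyers paying €74.7 and suppliers receiving €66.2 (the €8.5 wedge).
ΔCS is the trapezoid between Q = 276.2 and Q = 283 of height €1.7: ½ · (283 + 276.2) · 1.7 = €475.32.

Consumer surplus falls by €475.32 hundred.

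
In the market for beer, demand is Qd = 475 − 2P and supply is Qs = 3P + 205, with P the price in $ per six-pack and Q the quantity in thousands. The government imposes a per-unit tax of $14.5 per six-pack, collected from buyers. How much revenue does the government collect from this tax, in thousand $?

Before the tax: set 475 − 2P = 3P + 205 → P* = $54, Q* = 367.
With the tax collected from buyers, demand (in seller-price terms) shifts: Qd = 475 − 2(P + 14.5).
Solving gives Q = 349.6 with buyers paying $62.7 and producers receiving $48.2 (the $14.5 wedge).
Revenue = t · Q = 14.5 · 349.6 = $5069.2.

Tax revenue = $5069.2 thousand.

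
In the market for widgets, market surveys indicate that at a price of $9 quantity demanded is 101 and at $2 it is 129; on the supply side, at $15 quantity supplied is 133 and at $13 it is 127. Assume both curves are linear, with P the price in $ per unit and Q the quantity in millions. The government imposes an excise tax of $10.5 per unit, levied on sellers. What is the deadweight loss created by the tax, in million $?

Deadweight loss = $94.5 million.

Demand slope: (129 − 101)/(2 − 9) = -4, so Qd = 137 − 4P.
Supply slope: (127 − 133)/(13 − 15) = 3, so Qs = 3P + 88.
Without the tax, 137 − 4P = 3P + 88 gives 7P = 49, so P* = $7 and Q* = 109.
With the tax collected from sellers, supply shifts: Qs = 3(P − 10.5) + 88.
Solving gives Q = 91 with buyers paying $11.5 and sellers receiving $1 (the $10.5 wedge).
Quantity falls by |ΔQ| = |109 − 91| = 18.
DWL = ½ · t · |ΔQ| = ½ · 10.5 · 18 = $94.5.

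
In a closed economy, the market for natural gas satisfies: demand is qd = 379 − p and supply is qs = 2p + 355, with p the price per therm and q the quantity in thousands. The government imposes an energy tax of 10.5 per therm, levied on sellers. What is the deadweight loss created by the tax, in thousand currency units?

Without the tax, 379 − p = 2p + 355 gives 3p = 24, so p* = 8 and q* = 371.
With the tax collected from sellers, supply shifts: qs = 2(p − 10.5) + 355.
Solving gives q = 364 with consumers paying 15 and sellers receiving 4.5 (the 10.5 wedge).
Quantity falls by |ΔQ| = |371 − 364| = 7.
DWL = ½ · t · |ΔQ| = ½ · 10.5 · 7 = 36.75.

Deadweight loss = 36.75 thousand.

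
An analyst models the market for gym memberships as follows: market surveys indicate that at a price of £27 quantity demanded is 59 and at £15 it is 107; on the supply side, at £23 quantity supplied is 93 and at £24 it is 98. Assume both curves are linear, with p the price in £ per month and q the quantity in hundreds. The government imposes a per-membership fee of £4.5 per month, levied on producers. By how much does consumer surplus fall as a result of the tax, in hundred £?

Consumer surplus falls by £195 hundred.

Demand slope: (107 − 59)/(15 − 27) = -4, so qd = 167 − 4p.
Supply slope: (98 − 93)/(24 − 23) = 5, so qs = 5p − 22.
Before the tax: set 167 − 4p = 5p − 22 → p* = £21, q* = 83.
With the tax collected from producers, supply shifts: qs = 5(p − 4.5) − 22.
Solving gives q = 73 with consumers paying £23.5 and producers receiving £19 (the £4.5 wedge).
ΔCS is the trapezoid between Q = 73 and Q = 83 of height £2.5: ½ · (83 + 73) · 2.5 = £195.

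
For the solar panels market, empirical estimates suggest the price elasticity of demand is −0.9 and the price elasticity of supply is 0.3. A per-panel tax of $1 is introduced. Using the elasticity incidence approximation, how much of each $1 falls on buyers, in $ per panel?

Buyers bear ≈ $0.25 per panel.

Incidence ratio: buyers' share ≈ εs / (εs + |εd|) = 0.3 / (0.3 + 0.9) = 0.25.
So buyers bear ≈ 0.25 × $1 = $0.25; suppliers bear $0.75.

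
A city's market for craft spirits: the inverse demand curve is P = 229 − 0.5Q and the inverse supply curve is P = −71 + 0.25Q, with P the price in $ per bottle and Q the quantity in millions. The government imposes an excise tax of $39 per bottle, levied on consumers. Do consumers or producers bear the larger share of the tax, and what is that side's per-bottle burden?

Inverting to Q(P) form: Qd = 458 − 2P; Qs = 4P + 284.
Before the tax: set 458 − 2P = 4P + 284 → P* = $29, Q* = 400.
With the tax collected from consumers, demand (in seller-price terms) shifts: Qd = 458 − 2(P + 39).
New equilibrium: consumers pay $55, producers receive $16, Q = 348. (Wedge: Pb − Ps = 39.)
Per-bottle burden: consumers $26, producers $13.
Consumers take the larger share because demand is less price-elastic here (demand slope 2 vs supply slope 4).

Consumers bear the larger share: $26 per bottle.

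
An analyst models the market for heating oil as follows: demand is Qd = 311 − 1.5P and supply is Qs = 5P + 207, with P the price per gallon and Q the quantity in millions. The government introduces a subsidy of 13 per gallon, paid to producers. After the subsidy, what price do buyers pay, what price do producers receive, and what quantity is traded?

Buyers pay 6; producers receive 19; quantity = 302.

Before the subsidy: set 311 − 1.5P = 5P + 207 → P* = 16, Q* = 287.
With a per-unit subsidy paid to producers, each receives P + 13 per unit sold, so supply becomes Qs = 5(P + 13) + 207.
New equilibrium: buyers pay 6, producers receive 19, Q = 302. (Wedge: Pb − Ps = −13.)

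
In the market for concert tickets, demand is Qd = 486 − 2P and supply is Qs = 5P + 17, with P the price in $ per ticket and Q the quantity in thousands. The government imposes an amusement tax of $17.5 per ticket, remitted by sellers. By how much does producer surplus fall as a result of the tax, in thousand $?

Without the tax, 486 − 2P = 5P + 17 gives 7P = 469, so P* = $67 and Q* = 352.
With the tax collected from sellers, supply shifts: Qs = 5(P − 17.5) + 17.
Solving gives Q = 327 with buyers paying $79.5 and sellers receiving $62 (the $17.5 wedge).
ΔPS is the trapezoid between Q = 327 and Q = 352 of height $5: ½ · (352 + 327) · 5 = $1697.5.

Producer surplus falls by $1697.5 thousand.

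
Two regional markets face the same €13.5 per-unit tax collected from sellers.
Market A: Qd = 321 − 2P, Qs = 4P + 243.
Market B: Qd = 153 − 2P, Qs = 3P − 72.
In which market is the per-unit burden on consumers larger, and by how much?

Market A: pre-tax P* = €13, Q* = 295; post-tax Q = 277; per-unit burden on consumers = €9.
Market B: pre-tax P* = €45, Q* = 63; post-tax Q = 46.8; per-unit burden on consumers = €8.1.
Difference: €9 vs €8.1 → market A is larger by €0.9.

Market A, by €0.9.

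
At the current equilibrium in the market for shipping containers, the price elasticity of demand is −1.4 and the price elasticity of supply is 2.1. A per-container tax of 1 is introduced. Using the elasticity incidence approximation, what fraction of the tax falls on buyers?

Buyers' share ≈ 0.6.

Incidence ratio: buyers' share ≈ εs / (εs + |εd|) = 2.1 / (2.1 + 1.4) = 0.6.
Supply is the more elastic side, so buyers bear the larger share.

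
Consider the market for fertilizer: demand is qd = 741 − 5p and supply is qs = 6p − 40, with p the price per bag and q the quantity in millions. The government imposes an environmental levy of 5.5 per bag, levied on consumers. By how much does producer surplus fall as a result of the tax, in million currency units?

Before the tax: set 741 − 5p = 6p − 40 → p* = 71, q* = 386.
With the tax collected from consumers, demand (in seller-price terms) shifts: qd = 741 − 5(p + 5.5).
New equilibrium: consumers pay 74, suppliers receive 68.5, q = 371. (Wedge: pb − ps = 5.5.)
ΔPS is the trapezoid between Q = 371 and Q = 386 of height 2.5: ½ · (386 + 371) · 2.5 = 946.25.

Producer surplus falls by 946.25 million.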